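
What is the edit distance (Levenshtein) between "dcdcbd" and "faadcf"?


Computing edit distance: "dcdcbd" -> "faadcf"
DP table:
           f    a    a    d    c    f
      0    1    2    3    4    5    6
  d   1    1    2    3    3    4    5
  c   2    2    2    3    4    3    4
  d   3    3    3    3    3    4    4
  c   4    4    4    4    4    3    4
  b   5    5    5    5    5    4    4
  d   6    6    6    6    5    5    5
Edit distance = dp[6][6] = 5

5


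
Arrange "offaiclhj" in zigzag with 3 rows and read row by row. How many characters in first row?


Zigzag "offaiclhj" into 3 rows:
Placing characters:
  'o' => row 0
  'f' => row 1
  'f' => row 2
  'a' => row 1
  'i' => row 0
  'c' => row 1
  'l' => row 2
  'h' => row 1
  'j' => row 0
Rows:
  Row 0: "oij"
  Row 1: "fach"
  Row 2: "fl"
First row length: 3

3


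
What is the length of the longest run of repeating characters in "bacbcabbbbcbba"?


Input: "bacbcabbbbcbba"
Scanning for longest run:
  Position 1 ('a'): new char, reset run to 1
  Position 2 ('c'): new char, reset run to 1
  Position 3 ('b'): new char, reset run to 1
  Position 4 ('c'): new char, reset run to 1
  Position 5 ('a'): new char, reset run to 1
  Position 6 ('b'): new char, reset run to 1
  Position 7 ('b'): continues run of 'b', length=2
  Position 8 ('b'): continues run of 'b', length=3
  Position 9 ('b'): continues run of 'b', length=4
  Position 10 ('c'): new char, reset run to 1
  Position 11 ('b'): new char, reset run to 1
  Position 12 ('b'): continues run of 'b', length=2
  Position 13 ('a'): new char, reset run to 1
Longest run: 'b' with length 4

4


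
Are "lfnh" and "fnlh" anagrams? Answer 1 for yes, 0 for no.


Strings: "lfnh", "fnlh"
Sorted first:  fhln
Sorted second: fhln
Sorted forms match => anagrams

1


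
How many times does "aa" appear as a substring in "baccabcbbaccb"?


Searching for "aa" in "baccabcbbaccb"
Scanning each position:
  Position 0: "ba" => no
  Position 1: "ac" => no
  Position 2: "cc" => no
  Position 3: "ca" => no
  Position 4: "ab" => no
  Position 5: "bc" => no
  Position 6: "cb" => no
  Position 7: "bb" => no
  Position 8: "ba" => no
  Position 9: "ac" => no
  Position 10: "cc" => no
  Position 11: "cb" => no
Total occurrences: 0

0


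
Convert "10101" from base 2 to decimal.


Input: "10101" in base 2
Positional expansion:
  Digit '1' (value 1) x 2^4 = 16
  Digit '0' (value 0) x 2^3 = 0
  Digit '1' (value 1) x 2^2 = 4
  Digit '0' (value 0) x 2^1 = 0
  Digit '1' (value 1) x 2^0 = 1
Sum = 21

21


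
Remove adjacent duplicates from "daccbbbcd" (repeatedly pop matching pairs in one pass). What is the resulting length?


Input: daccbbbcd
Stack-based adjacent duplicate removal:
  Read 'd': push. Stack: d
  Read 'a': push. Stack: da
  Read 'c': push. Stack: dac
  Read 'c': matches stack top 'c' => pop. Stack: da
  Read 'b': push. Stack: dab
  Read 'b': matches stack top 'b' => pop. Stack: da
  Read 'b': push. Stack: dab
  Read 'c': push. Stack: dabc
  Read 'd': push. Stack: dabcd
Final stack: "dabcd" (length 5)

5


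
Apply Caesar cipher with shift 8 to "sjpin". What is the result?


Caesar cipher: shift "sjpin" by 8
  's' (pos 18) + 8 = pos 0 = 'a'
  'j' (pos 9) + 8 = pos 17 = 'r'
  'p' (pos 15) + 8 = pos 23 = 'x'
  'i' (pos 8) + 8 = pos 16 = 'q'
  'n' (pos 13) + 8 = pos 21 = 'v'
Result: arxqv

arxqv


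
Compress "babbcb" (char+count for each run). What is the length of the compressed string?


Input: babbcb
Runs:
  'b' x 1 => "b1"
  'a' x 1 => "a1"
  'b' x 2 => "b2"
  'c' x 1 => "c1"
  'b' x 1 => "b1"
Compressed: "b1a1b2c1b1"
Compressed length: 10

10


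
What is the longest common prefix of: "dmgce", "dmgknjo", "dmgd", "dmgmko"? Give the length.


Words: dmgce, dmgknjo, dmgd, dmgmko
  Position 0: all 'd' => match
  Position 1: all 'm' => match
  Position 2: all 'g' => match
  Position 3: ('c', 'k', 'd', 'm') => mismatch, stop
LCP = "dmg" (length 3)

3


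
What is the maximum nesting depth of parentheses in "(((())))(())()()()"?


Input: "(((())))(())()()()"
Tracking depth:
  Position 0 '(': depth becomes 1
  Position 1 '(': depth becomes 2
  Position 2 '(': depth becomes 3
  Position 3 '(': depth becomes 4
  Position 4 ')': depth becomes 3
  Position 5 ')': depth becomes 2
  Position 6 ')': depth becomes 1
  Position 7 ')': depth becomes 0
  Position 8 '(': depth becomes 1
  Position 9 '(': depth becomes 2
  Position 10 ')': depth becomes 1
  Position 11 ')': depth becomes 0
  Position 12 '(': depth becomes 1
  Position 13 ')': depth becomes 0
  Position 14 '(': depth becomes 1
  Position 15 ')': depth becomes 0
  Position 16 '(': depth becomes 1
  Position 17 ')': depth becomes 0
Maximum depth reached: 4

4


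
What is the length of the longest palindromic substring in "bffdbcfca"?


Input: "bffdbcfca"
Checking substrings for palindromes:
  [5:8] "cfc" (len 3) => palindrome
  [1:3] "ff" (len 2) => palindrome
Longest palindromic substring: "cfc" with length 3

3


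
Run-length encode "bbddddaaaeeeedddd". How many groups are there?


Input: bbddddaaaeeeedddd
Scanning for consecutive runs:
  Group 1: 'b' x 2 (positions 0-1)
  Group 2: 'd' x 4 (positions 2-5)
  Group 3: 'a' x 3 (positions 6-8)
  Group 4: 'e' x 4 (positions 9-12)
  Group 5: 'd' x 4 (positions 13-16)
Total groups: 5

5


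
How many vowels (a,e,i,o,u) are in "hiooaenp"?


Input: hiooaenp
Checking each character:
  'h' at position 0: consonant
  'i' at position 1: vowel (running total: 1)
  'o' at position 2: vowel (running total: 2)
  'o' at position 3: vowel (running total: 3)
  'a' at position 4: vowel (running total: 4)
  'e' at position 5: vowel (running total: 5)
  'n' at position 6: consonant
  'p' at position 7: consonant
Total vowels: 5

5


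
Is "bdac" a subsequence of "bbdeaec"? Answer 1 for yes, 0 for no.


Check if "bdac" is a subsequence of "bbdeaec"
Greedy scan:
  Position 0 ('b'): matches sub[0] = 'b'
  Position 1 ('b'): no match needed
  Position 2 ('d'): matches sub[1] = 'd'
  Position 3 ('e'): no match needed
  Position 4 ('a'): matches sub[2] = 'a'
  Position 5 ('e'): no match needed
  Position 6 ('c'): matches sub[3] = 'c'
All 4 characters matched => is a subsequence

1


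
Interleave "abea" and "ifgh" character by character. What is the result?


Interleaving "abea" and "ifgh":
  Position 0: 'a' from first, 'i' from second => "ai"
  Position 1: 'b' from first, 'f' from second => "bf"
  Position 2: 'e' from first, 'g' from second => "eg"
  Position 3: 'a' from first, 'h' from second => "ah"
Result: aibfegah

aibfegah


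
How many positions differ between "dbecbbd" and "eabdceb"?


Comparing "dbecbbd" and "eabdceb" position by position:
  Position 0: 'd' vs 'e' => DIFFER
  Position 1: 'b' vs 'a' => DIFFER
  Position 2: 'e' vs 'b' => DIFFER
  Position 3: 'c' vs 'd' => DIFFER
  Position 4: 'b' vs 'c' => DIFFER
  Position 5: 'b' vs 'e' => DIFFER
  Position 6: 'd' vs 'b' => DIFFER
Positions that differ: 7

7


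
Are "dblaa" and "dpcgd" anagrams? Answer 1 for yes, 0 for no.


Strings: "dblaa", "dpcgd"
Sorted first:  aabdl
Sorted second: cddgp
Differ at position 0: 'a' vs 'c' => not anagrams

0


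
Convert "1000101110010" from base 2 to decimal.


Input: "1000101110010" in base 2
Positional expansion:
  Digit '1' (value 1) x 2^12 = 4096
  Digit '0' (value 0) x 2^11 = 0
  Digit '0' (value 0) x 2^10 = 0
  Digit '0' (value 0) x 2^9 = 0
  Digit '1' (value 1) x 2^8 = 256
  Digit '0' (value 0) x 2^7 = 0
  Digit '1' (value 1) x 2^6 = 64
  Digit '1' (value 1) x 2^5 = 32
  Digit '1' (value 1) x 2^4 = 16
  Digit '0' (value 0) x 2^3 = 0
  Digit '0' (value 0) x 2^2 = 0
  Digit '1' (value 1) x 2^1 = 2
  Digit '0' (value 0) x 2^0 = 0
Sum = 4466

4466


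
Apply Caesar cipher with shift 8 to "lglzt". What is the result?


Caesar cipher: shift "lglzt" by 8
  'l' (pos 11) + 8 = pos 19 = 't'
  'g' (pos 6) + 8 = pos 14 = 'o'
  'l' (pos 11) + 8 = pos 19 = 't'
  'z' (pos 25) + 8 = pos 7 = 'h'
  't' (pos 19) + 8 = pos 1 = 'b'
Result: tothb

tothb


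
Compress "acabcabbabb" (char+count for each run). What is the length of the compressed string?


Input: acabcabbabb
Runs:
  'a' x 1 => "a1"
  'c' x 1 => "c1"
  'a' x 1 => "a1"
  'b' x 1 => "b1"
  'c' x 1 => "c1"
  'a' x 1 => "a1"
  'b' x 2 => "b2"
  'a' x 1 => "a1"
  'b' x 2 => "b2"
Compressed: "a1c1a1b1c1a1b2a1b2"
Compressed length: 18

18


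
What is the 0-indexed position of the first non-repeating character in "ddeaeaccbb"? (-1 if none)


Input: ddeaeaccbb
Character frequencies:
  'a': 2
  'b': 2
  'c': 2
  'd': 2
  'e': 2
Scanning left to right for freq == 1:
  Position 0 ('d'): freq=2, skip
  Position 1 ('d'): freq=2, skip
  Position 2 ('e'): freq=2, skip
  Position 3 ('a'): freq=2, skip
  Position 4 ('e'): freq=2, skip
  Position 5 ('a'): freq=2, skip
  Position 6 ('c'): freq=2, skip
  Position 7 ('c'): freq=2, skip
  Position 8 ('b'): freq=2, skip
  Position 9 ('b'): freq=2, skip
  No unique character found => answer = -1

-1


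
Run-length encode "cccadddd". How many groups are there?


Input: cccadddd
Scanning for consecutive runs:
  Group 1: 'c' x 3 (positions 0-2)
  Group 2: 'a' x 1 (positions 3-3)
  Group 3: 'd' x 4 (positions 4-7)
Total groups: 3

3


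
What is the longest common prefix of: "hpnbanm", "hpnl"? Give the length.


Words: hpnbanm, hpnl
  Position 0: all 'h' => match
  Position 1: all 'p' => match
  Position 2: all 'n' => match
  Position 3: ('b', 'l') => mismatch, stop
LCP = "hpn" (length 3)

3


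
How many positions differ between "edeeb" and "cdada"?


Comparing "edeeb" and "cdada" position by position:
  Position 0: 'e' vs 'c' => DIFFER
  Position 1: 'd' vs 'd' => same
  Position 2: 'e' vs 'a' => DIFFER
  Position 3: 'e' vs 'd' => DIFFER
  Position 4: 'b' vs 'a' => DIFFER
Positions that differ: 4

4


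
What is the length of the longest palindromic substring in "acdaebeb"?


Input: "acdaebeb"
Checking substrings for palindromes:
  [4:7] "ebe" (len 3) => palindrome
  [5:8] "beb" (len 3) => palindrome
Longest palindromic substring: "ebe" with length 3

3


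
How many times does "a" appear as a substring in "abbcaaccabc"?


Searching for "a" in "abbcaaccabc"
Scanning each position:
  Position 0: "a" => MATCH
  Position 1: "b" => no
  Position 2: "b" => no
  Position 3: "c" => no
  Position 4: "a" => MATCH
  Position 5: "a" => MATCH
  Position 6: "c" => no
  Position 7: "c" => no
  Position 8: "a" => MATCH
  Position 9: "b" => no
  Position 10: "c" => no
Total occurrences: 4

4


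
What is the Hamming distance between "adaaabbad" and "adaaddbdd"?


Comparing "adaaabbad" and "adaaddbdd" position by position:
  Position 0: 'a' vs 'a' => same
  Position 1: 'd' vs 'd' => same
  Position 2: 'a' vs 'a' => same
  Position 3: 'a' vs 'a' => same
  Position 4: 'a' vs 'd' => differ
  Position 5: 'b' vs 'd' => differ
  Position 6: 'b' vs 'b' => same
  Position 7: 'a' vs 'd' => differ
  Position 8: 'd' vs 'd' => same
Total differences (Hamming distance): 3

3


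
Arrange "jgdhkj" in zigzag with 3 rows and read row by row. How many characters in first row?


Zigzag "jgdhkj" into 3 rows:
Placing characters:
  'j' => row 0
  'g' => row 1
  'd' => row 2
  'h' => row 1
  'k' => row 0
  'j' => row 1
Rows:
  Row 0: "jk"
  Row 1: "ghj"
  Row 2: "d"
First row length: 2

2


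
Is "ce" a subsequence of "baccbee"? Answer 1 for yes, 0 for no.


Check if "ce" is a subsequence of "baccbee"
Greedy scan:
  Position 0 ('b'): no match needed
  Position 1 ('a'): no match needed
  Position 2 ('c'): matches sub[0] = 'c'
  Position 3 ('c'): no match needed
  Position 4 ('b'): no match needed
  Position 5 ('e'): matches sub[1] = 'e'
  Position 6 ('e'): no match needed
All 2 characters matched => is a subsequence

1


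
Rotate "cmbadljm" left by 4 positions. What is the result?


Input: "cmbadljm", rotate left by 4
First 4 characters: "cmba"
Remaining characters: "dljm"
Concatenate remaining + first: "dljm" + "cmba" = "dljmcmba"

dljmcmba


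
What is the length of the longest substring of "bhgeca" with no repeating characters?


Input: "bhgeca"
Sliding window (track last position of each char):
  Position 0 ('b'): window [0,0] length 1 -- new best
  Position 1 ('h'): window [0,1] length 2 -- new best
  Position 2 ('g'): window [0,2] length 3 -- new best
  Position 3 ('e'): window [0,3] length 4 -- new best
  Position 4 ('c'): window [0,4] length 5 -- new best
  Position 5 ('a'): window [0,5] length 6 -- new best
Longest substring with no repeats: "bhgeca" with length 6

6


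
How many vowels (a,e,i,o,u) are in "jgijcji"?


Input: jgijcji
Checking each character:
  'j' at position 0: consonant
  'g' at position 1: consonant
  'i' at position 2: vowel (running total: 1)
  'j' at position 3: consonant
  'c' at position 4: consonant
  'j' at position 5: consonant
  'i' at position 6: vowel (running total: 2)
Total vowels: 2

2


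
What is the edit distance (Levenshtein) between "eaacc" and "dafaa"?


Computing edit distance: "eaacc" -> "dafaa"
DP table:
           d    a    f    a    a
      0    1    2    3    4    5
  e   1    1    2    3    4    5
  a   2    2    1    2    3    4
  a   3    3    2    2    2    3
  c   4    4    3    3    3    3
  c   5    5    4    4    4    4
Edit distance = dp[5][5] = 4

4


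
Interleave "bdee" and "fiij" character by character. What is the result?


Interleaving "bdee" and "fiij":
  Position 0: 'b' from first, 'f' from second => "bf"
  Position 1: 'd' from first, 'i' from second => "di"
  Position 2: 'e' from first, 'i' from second => "ei"
  Position 3: 'e' from first, 'j' from second => "ej"
Result: bfdieiej

bfdieiej


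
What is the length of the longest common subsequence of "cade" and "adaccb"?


LCS of "cade" and "adaccb"
DP table:
           a    d    a    c    c    b
      0    0    0    0    0    0    0
  c   0    0    0    0    1    1    1
  a   0    1    1    1    1    1    1
  d   0    1    2    2    2    2    2
  e   0    1    2    2    2    2    2
LCS length = dp[4][6] = 2

2


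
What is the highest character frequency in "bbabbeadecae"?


Input: bbabbeadecae
Character counts:
  'a': 3
  'b': 4
  'c': 1
  'd': 1
  'e': 3
Maximum frequency: 4

4


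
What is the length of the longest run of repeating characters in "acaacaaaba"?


Input: "acaacaaaba"
Scanning for longest run:
  Position 1 ('c'): new char, reset run to 1
  Position 2 ('a'): new char, reset run to 1
  Position 3 ('a'): continues run of 'a', length=2
  Position 4 ('c'): new char, reset run to 1
  Position 5 ('a'): new char, reset run to 1
  Position 6 ('a'): continues run of 'a', length=2
  Position 7 ('a'): continues run of 'a', length=3
  Position 8 ('b'): new char, reset run to 1
  Position 9 ('a'): new char, reset run to 1
Longest run: 'a' with length 3

3


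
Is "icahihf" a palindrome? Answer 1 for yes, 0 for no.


Input: icahihf
Reversed: fhihaci
  Compare pos 0 ('i') with pos 6 ('f'): MISMATCH
  Compare pos 1 ('c') with pos 5 ('h'): MISMATCH
  Compare pos 2 ('a') with pos 4 ('i'): MISMATCH
Result: not a palindrome

0


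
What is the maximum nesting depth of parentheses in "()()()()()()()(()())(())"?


Input: "()()()()()()()(()())(())"
Tracking depth:
  Position 0 '(': depth becomes 1
  Position 1 ')': depth becomes 0
  Position 2 '(': depth becomes 1
  Position 3 ')': depth becomes 0
  Position 4 '(': depth becomes 1
  Position 5 ')': depth becomes 0
  Position 6 '(': depth becomes 1
  Position 7 ')': depth becomes 0
  Position 8 '(': depth becomes 1
  Position 9 ')': depth becomes 0
  Position 10 '(': depth becomes 1
  Position 11 ')': depth becomes 0
  Position 12 '(': depth becomes 1
  Position 13 ')': depth becomes 0
  Position 14 '(': depth becomes 1
  Position 15 '(': depth becomes 2
  Position 16 ')': depth becomes 1
  Position 17 '(': depth becomes 2
  Position 18 ')': depth becomes 1
  Position 19 ')': depth becomes 0
  Position 20 '(': depth becomes 1
  Position 21 '(': depth becomes 2
  Position 22 ')': depth becomes 1
  Position 23 ')': depth becomes 0
Maximum depth reached: 2

2


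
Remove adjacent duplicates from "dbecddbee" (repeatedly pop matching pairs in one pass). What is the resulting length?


Input: dbecddbee
Stack-based adjacent duplicate removal:
  Read 'd': push. Stack: d
  Read 'b': push. Stack: db
  Read 'e': push. Stack: dbe
  Read 'c': push. Stack: dbec
  Read 'd': push. Stack: dbecd
  Read 'd': matches stack top 'd' => pop. Stack: dbec
  Read 'b': push. Stack: dbecb
  Read 'e': push. Stack: dbecbe
  Read 'e': matches stack top 'e' => pop. Stack: dbecb
Final stack: "dbecb" (length 5)

5


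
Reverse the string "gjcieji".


Input: gjcieji
Reading characters right to left:
  Position 6: 'i'
  Position 5: 'j'
  Position 4: 'e'
  Position 3: 'i'
  Position 2: 'c'
  Position 1: 'j'
  Position 0: 'g'
Reversed: ijeicjg

ijeicjg


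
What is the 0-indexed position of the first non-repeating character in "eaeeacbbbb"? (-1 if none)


Input: eaeeacbbbb
Character frequencies:
  'a': 2
  'b': 4
  'c': 1
  'e': 3
Scanning left to right for freq == 1:
  Position 0 ('e'): freq=3, skip
  Position 1 ('a'): freq=2, skip
  Position 2 ('e'): freq=3, skip
  Position 3 ('e'): freq=3, skip
  Position 4 ('a'): freq=2, skip
  Position 5 ('c'): unique! => answer = 5

5


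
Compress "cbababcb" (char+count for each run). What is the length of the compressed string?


Input: cbababcb
Runs:
  'c' x 1 => "c1"
  'b' x 1 => "b1"
  'a' x 1 => "a1"
  'b' x 1 => "b1"
  'a' x 1 => "a1"
  'b' x 1 => "b1"
  'c' x 1 => "c1"
  'b' x 1 => "b1"
Compressed: "c1b1a1b1a1b1c1b1"
Compressed length: 16

16


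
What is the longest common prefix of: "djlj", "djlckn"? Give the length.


Words: djlj, djlckn
  Position 0: all 'd' => match
  Position 1: all 'j' => match
  Position 2: all 'l' => match
  Position 3: ('j', 'c') => mismatch, stop
LCP = "djl" (length 3)

3


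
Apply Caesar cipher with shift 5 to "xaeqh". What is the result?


Caesar cipher: shift "xaeqh" by 5
  'x' (pos 23) + 5 = pos 2 = 'c'
  'a' (pos 0) + 5 = pos 5 = 'f'
  'e' (pos 4) + 5 = pos 9 = 'j'
  'q' (pos 16) + 5 = pos 21 = 'v'
  'h' (pos 7) + 5 = pos 12 = 'm'
Result: cfjvm

cfjvm


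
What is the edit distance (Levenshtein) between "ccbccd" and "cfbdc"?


Computing edit distance: "ccbccd" -> "cfbdc"
DP table:
           c    f    b    d    c
      0    1    2    3    4    5
  c   1    0    1    2    3    4
  c   2    1    1    2    3    3
  b   3    2    2    1    2    3
  c   4    3    3    2    2    2
  c   5    4    4    3    3    2
  d   6    5    5    4    3    3
Edit distance = dp[6][5] = 3

3


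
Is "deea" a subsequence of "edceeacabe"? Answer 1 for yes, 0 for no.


Check if "deea" is a subsequence of "edceeacabe"
Greedy scan:
  Position 0 ('e'): no match needed
  Position 1 ('d'): matches sub[0] = 'd'
  Position 2 ('c'): no match needed
  Position 3 ('e'): matches sub[1] = 'e'
  Position 4 ('e'): matches sub[2] = 'e'
  Position 5 ('a'): matches sub[3] = 'a'
  Position 6 ('c'): no match needed
  Position 7 ('a'): no match needed
  Position 8 ('b'): no match needed
  Position 9 ('e'): no match needed
All 4 characters matched => is a subsequence

1


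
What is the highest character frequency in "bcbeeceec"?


Input: bcbeeceec
Character counts:
  'b': 2
  'c': 3
  'e': 4
Maximum frequency: 4

4


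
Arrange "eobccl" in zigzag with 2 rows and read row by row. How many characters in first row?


Zigzag "eobccl" into 2 rows:
Placing characters:
  'e' => row 0
  'o' => row 1
  'b' => row 0
  'c' => row 1
  'c' => row 0
  'l' => row 1
Rows:
  Row 0: "ebc"
  Row 1: "ocl"
First row length: 3

3


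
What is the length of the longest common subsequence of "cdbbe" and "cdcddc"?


LCS of "cdbbe" and "cdcddc"
DP table:
           c    d    c    d    d    c
      0    0    0    0    0    0    0
  c   0    1    1    1    1    1    1
  d   0    1    2    2    2    2    2
  b   0    1    2    2    2    2    2
  b   0    1    2    2    2    2    2
  e   0    1    2    2    2    2    2
LCS length = dp[5][6] = 2

2


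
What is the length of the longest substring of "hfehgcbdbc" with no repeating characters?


Input: "hfehgcbdbc"
Sliding window (track last position of each char):
  Position 0 ('h'): window [0,0] length 1 -- new best
  Position 1 ('f'): window [0,1] length 2 -- new best
  Position 2 ('e'): window [0,2] length 3 -- new best
  Position 3 ('h'): repeat (last at 0), move window start to 1
  Position 3 ('h'): window [1,3] length 3
  Position 4 ('g'): window [1,4] length 4 -- new best
  Position 5 ('c'): window [1,5] length 5 -- new best
  Position 6 ('b'): window [1,6] length 6 -- new best
  Position 7 ('d'): window [1,7] length 7 -- new best
  Position 8 ('b'): repeat (last at 6), move window start to 7
  Position 8 ('b'): window [7,8] length 2
  Position 9 ('c'): window [7,9] length 3
Longest substring with no repeats: "fehgcbd" with length 7

7


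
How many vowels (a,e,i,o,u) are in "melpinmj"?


Input: melpinmj
Checking each character:
  'm' at position 0: consonant
  'e' at position 1: vowel (running total: 1)
  'l' at position 2: consonant
  'p' at position 3: consonant
  'i' at position 4: vowel (running total: 2)
  'n' at position 5: consonant
  'm' at position 6: consonant
  'j' at position 7: consonant
Total vowels: 2

2


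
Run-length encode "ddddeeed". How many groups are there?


Input: ddddeeed
Scanning for consecutive runs:
  Group 1: 'd' x 4 (positions 0-3)
  Group 2: 'e' x 3 (positions 4-6)
  Group 3: 'd' x 1 (positions 7-7)
Total groups: 3

3


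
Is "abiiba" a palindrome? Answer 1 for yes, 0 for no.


Input: abiiba
Reversed: abiiba
  Compare pos 0 ('a') with pos 5 ('a'): match
  Compare pos 1 ('b') with pos 4 ('b'): match
  Compare pos 2 ('i') with pos 3 ('i'): match
Result: palindrome

1


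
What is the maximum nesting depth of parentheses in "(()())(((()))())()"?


Input: "(()())(((()))())()"
Tracking depth:
  Position 0 '(': depth becomes 1
  Position 1 '(': depth becomes 2
  Position 2 ')': depth becomes 1
  Position 3 '(': depth becomes 2
  Position 4 ')': depth becomes 1
  Position 5 ')': depth becomes 0
  Position 6 '(': depth becomes 1
  Position 7 '(': depth becomes 2
  Position 8 '(': depth becomes 3
  Position 9 '(': depth becomes 4
  Position 10 ')': depth becomes 3
  Position 11 ')': depth becomes 2
  Position 12 ')': depth becomes 1
  Position 13 '(': depth becomes 2
  Position 14 ')': depth becomes 1
  Position 15 ')': depth becomes 0
  Position 16 '(': depth becomes 1
  Position 17 ')': depth becomes 0
Maximum depth reached: 4

4


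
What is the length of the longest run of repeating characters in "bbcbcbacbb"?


Input: "bbcbcbacbb"
Scanning for longest run:
  Position 1 ('b'): continues run of 'b', length=2
  Position 2 ('c'): new char, reset run to 1
  Position 3 ('b'): new char, reset run to 1
  Position 4 ('c'): new char, reset run to 1
  Position 5 ('b'): new char, reset run to 1
  Position 6 ('a'): new char, reset run to 1
  Position 7 ('c'): new char, reset run to 1
  Position 8 ('b'): new char, reset run to 1
  Position 9 ('b'): continues run of 'b', length=2
Longest run: 'b' with length 2

2


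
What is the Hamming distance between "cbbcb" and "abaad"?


Comparing "cbbcb" and "abaad" position by position:
  Position 0: 'c' vs 'a' => differ
  Position 1: 'b' vs 'b' => same
  Position 2: 'b' vs 'a' => differ
  Position 3: 'c' vs 'a' => differ
  Position 4: 'b' vs 'd' => differ
Total differences (Hamming distance): 4

4


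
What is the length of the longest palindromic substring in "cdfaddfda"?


Input: "cdfaddfda"
Checking substrings for palindromes:
  [5:8] "dfd" (len 3) => palindrome
  [4:6] "dd" (len 2) => palindrome
Longest palindromic substring: "dfd" with length 3

3


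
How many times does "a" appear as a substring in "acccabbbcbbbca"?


Searching for "a" in "acccabbbcbbbca"
Scanning each position:
  Position 0: "a" => MATCH
  Position 1: "c" => no
  Position 2: "c" => no
  Position 3: "c" => no
  Position 4: "a" => MATCH
  Position 5: "b" => no
  Position 6: "b" => no
  Position 7: "b" => no
  Position 8: "c" => no
  Position 9: "b" => no
  Position 10: "b" => no
  Position 11: "b" => no
  Position 12: "c" => no
  Position 13: "a" => MATCH
Total occurrences: 3

3


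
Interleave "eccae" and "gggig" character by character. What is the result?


Interleaving "eccae" and "gggig":
  Position 0: 'e' from first, 'g' from second => "eg"
  Position 1: 'c' from first, 'g' from second => "cg"
  Position 2: 'c' from first, 'g' from second => "cg"
  Position 3: 'a' from first, 'i' from second => "ai"
  Position 4: 'e' from first, 'g' from second => "eg"
Result: egcgcgaieg

egcgcgaieg


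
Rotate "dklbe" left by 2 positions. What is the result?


Input: "dklbe", rotate left by 2
First 2 characters: "dk"
Remaining characters: "lbe"
Concatenate remaining + first: "lbe" + "dk" = "lbedk"

lbedk


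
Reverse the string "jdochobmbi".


Input: jdochobmbi
Reading characters right to left:
  Position 9: 'i'
  Position 8: 'b'
  Position 7: 'm'
  Position 6: 'b'
  Position 5: 'o'
  Position 4: 'h'
  Position 3: 'c'
  Position 2: 'o'
  Position 1: 'd'
  Position 0: 'j'
Reversed: ibmbohcodj

ibmbohcodj


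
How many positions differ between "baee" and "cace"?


Comparing "baee" and "cace" position by position:
  Position 0: 'b' vs 'c' => DIFFER
  Position 1: 'a' vs 'a' => same
  Position 2: 'e' vs 'c' => DIFFER
  Position 3: 'e' vs 'e' => same
Positions that differ: 2

2


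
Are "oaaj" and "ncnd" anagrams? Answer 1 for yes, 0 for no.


Strings: "oaaj", "ncnd"
Sorted first:  aajo
Sorted second: cdnn
Differ at position 0: 'a' vs 'c' => not anagrams

0


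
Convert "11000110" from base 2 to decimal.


Input: "11000110" in base 2
Positional expansion:
  Digit '1' (value 1) x 2^7 = 128
  Digit '1' (value 1) x 2^6 = 64
  Digit '0' (value 0) x 2^5 = 0
  Digit '0' (value 0) x 2^4 = 0
  Digit '0' (value 0) x 2^3 = 0
  Digit '1' (value 1) x 2^2 = 4
  Digit '1' (value 1) x 2^1 = 2
  Digit '0' (value 0) x 2^0 = 0
Sum = 198

198


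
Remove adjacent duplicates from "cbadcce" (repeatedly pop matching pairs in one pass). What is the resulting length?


Input: cbadcce
Stack-based adjacent duplicate removal:
  Read 'c': push. Stack: c
  Read 'b': push. Stack: cb
  Read 'a': push. Stack: cba
  Read 'd': push. Stack: cbad
  Read 'c': push. Stack: cbadc
  Read 'c': matches stack top 'c' => pop. Stack: cbad
  Read 'e': push. Stack: cbade
Final stack: "cbade" (length 5)

5


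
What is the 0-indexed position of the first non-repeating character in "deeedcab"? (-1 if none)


Input: deeedcab
Character frequencies:
  'a': 1
  'b': 1
  'c': 1
  'd': 2
  'e': 3
Scanning left to right for freq == 1:
  Position 0 ('d'): freq=2, skip
  Position 1 ('e'): freq=3, skip
  Position 2 ('e'): freq=3, skip
  Position 3 ('e'): freq=3, skip
  Position 4 ('d'): freq=2, skip
  Position 5 ('c'): unique! => answer = 5

5


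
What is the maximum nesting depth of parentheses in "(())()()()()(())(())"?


Input: "(())()()()()(())(())"
Tracking depth:
  Position 0 '(': depth becomes 1
  Position 1 '(': depth becomes 2
  Position 2 ')': depth becomes 1
  Position 3 ')': depth becomes 0
  Position 4 '(': depth becomes 1
  Position 5 ')': depth becomes 0
  Position 6 '(': depth becomes 1
  Position 7 ')': depth becomes 0
  Position 8 '(': depth becomes 1
  Position 9 ')': depth becomes 0
  Position 10 '(': depth becomes 1
  Position 11 ')': depth becomes 0
  Position 12 '(': depth becomes 1
  Position 13 '(': depth becomes 2
  Position 14 ')': depth becomes 1
  Position 15 ')': depth becomes 0
  Position 16 '(': depth becomes 1
  Position 17 '(': depth becomes 2
  Position 18 ')': depth becomes 1
  Position 19 ')': depth becomes 0
Maximum depth reached: 2

2


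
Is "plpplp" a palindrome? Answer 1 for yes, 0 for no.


Input: plpplp
Reversed: plpplp
  Compare pos 0 ('p') with pos 5 ('p'): match
  Compare pos 1 ('l') with pos 4 ('l'): match
  Compare pos 2 ('p') with pos 3 ('p'): match
Result: palindrome

1


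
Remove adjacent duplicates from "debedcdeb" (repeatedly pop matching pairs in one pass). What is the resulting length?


Input: debedcdeb
Stack-based adjacent duplicate removal:
  Read 'd': push. Stack: d
  Read 'e': push. Stack: de
  Read 'b': push. Stack: deb
  Read 'e': push. Stack: debe
  Read 'd': push. Stack: debed
  Read 'c': push. Stack: debedc
  Read 'd': push. Stack: debedcd
  Read 'e': push. Stack: debedcde
  Read 'b': push. Stack: debedcdeb
Final stack: "debedcdeb" (length 9)

9


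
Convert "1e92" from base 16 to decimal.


Input: "1e92" in base 16
Positional expansion:
  Digit '1' (value 1) x 16^3 = 4096
  Digit 'e' (value 14) x 16^2 = 3584
  Digit '9' (value 9) x 16^1 = 144
  Digit '2' (value 2) x 16^0 = 2
Sum = 7826

7826


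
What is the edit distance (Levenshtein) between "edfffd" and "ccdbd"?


Computing edit distance: "edfffd" -> "ccdbd"
DP table:
           c    c    d    b    d
      0    1    2    3    4    5
  e   1    1    2    3    4    5
  d   2    2    2    2    3    4
  f   3    3    3    3    3    4
  f   4    4    4    4    4    4
  f   5    5    5    5    5    5
  d   6    6    6    5    6    5
Edit distance = dp[6][5] = 5

5


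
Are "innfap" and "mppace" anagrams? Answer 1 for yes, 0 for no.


Strings: "innfap", "mppace"
Sorted first:  afinnp
Sorted second: acempp
Differ at position 1: 'f' vs 'c' => not anagrams

0


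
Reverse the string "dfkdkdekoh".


Input: dfkdkdekoh
Reading characters right to left:
  Position 9: 'h'
  Position 8: 'o'
  Position 7: 'k'
  Position 6: 'e'
  Position 5: 'd'
  Position 4: 'k'
  Position 3: 'd'
  Position 2: 'k'
  Position 1: 'f'
  Position 0: 'd'
Reversed: hokedkdkfd

hokedkdkfd


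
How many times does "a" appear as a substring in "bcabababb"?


Searching for "a" in "bcabababb"
Scanning each position:
  Position 0: "b" => no
  Position 1: "c" => no
  Position 2: "a" => MATCH
  Position 3: "b" => no
  Position 4: "a" => MATCH
  Position 5: "b" => no
  Position 6: "a" => MATCH
  Position 7: "b" => no
  Position 8: "b" => no
Total occurrences: 3

3


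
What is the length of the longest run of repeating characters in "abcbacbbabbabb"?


Input: "abcbacbbabbabb"
Scanning for longest run:
  Position 1 ('b'): new char, reset run to 1
  Position 2 ('c'): new char, reset run to 1
  Position 3 ('b'): new char, reset run to 1
  Position 4 ('a'): new char, reset run to 1
  Position 5 ('c'): new char, reset run to 1
  Position 6 ('b'): new char, reset run to 1
  Position 7 ('b'): continues run of 'b', length=2
  Position 8 ('a'): new char, reset run to 1
  Position 9 ('b'): new char, reset run to 1
  Position 10 ('b'): continues run of 'b', length=2
  Position 11 ('a'): new char, reset run to 1
  Position 12 ('b'): new char, reset run to 1
  Position 13 ('b'): continues run of 'b', length=2
Longest run: 'b' with length 2

2


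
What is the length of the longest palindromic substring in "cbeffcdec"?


Input: "cbeffcdec"
Checking substrings for palindromes:
  [3:5] "ff" (len 2) => palindrome
Longest palindromic substring: "ff" with length 2

2


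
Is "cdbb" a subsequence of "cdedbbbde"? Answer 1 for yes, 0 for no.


Check if "cdbb" is a subsequence of "cdedbbbde"
Greedy scan:
  Position 0 ('c'): matches sub[0] = 'c'
  Position 1 ('d'): matches sub[1] = 'd'
  Position 2 ('e'): no match needed
  Position 3 ('d'): no match needed
  Position 4 ('b'): matches sub[2] = 'b'
  Position 5 ('b'): matches sub[3] = 'b'
  Position 6 ('b'): no match needed
  Position 7 ('d'): no match needed
  Position 8 ('e'): no match needed
All 4 characters matched => is a subsequence

1


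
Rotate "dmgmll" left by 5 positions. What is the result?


Input: "dmgmll", rotate left by 5
First 5 characters: "dmgml"
Remaining characters: "l"
Concatenate remaining + first: "l" + "dmgml" = "ldmgml"

ldmgml


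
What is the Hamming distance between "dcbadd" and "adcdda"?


Comparing "dcbadd" and "adcdda" position by position:
  Position 0: 'd' vs 'a' => differ
  Position 1: 'c' vs 'd' => differ
  Position 2: 'b' vs 'c' => differ
  Position 3: 'a' vs 'd' => differ
  Position 4: 'd' vs 'd' => same
  Position 5: 'd' vs 'a' => differ
Total differences (Hamming distance): 5

5


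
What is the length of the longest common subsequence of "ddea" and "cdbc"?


LCS of "ddea" and "cdbc"
DP table:
           c    d    b    c
      0    0    0    0    0
  d   0    0    1    1    1
  d   0    0    1    1    1
  e   0    0    1    1    1
  a   0    0    1    1    1
LCS length = dp[4][4] = 1

1


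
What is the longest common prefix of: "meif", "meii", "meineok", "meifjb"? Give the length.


Words: meif, meii, meineok, meifjb
  Position 0: all 'm' => match
  Position 1: all 'e' => match
  Position 2: all 'i' => match
  Position 3: ('f', 'i', 'n', 'f') => mismatch, stop
LCP = "mei" (length 3)

3


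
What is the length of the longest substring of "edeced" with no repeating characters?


Input: "edeced"
Sliding window (track last position of each char):
  Position 0 ('e'): window [0,0] length 1 -- new best
  Position 1 ('d'): window [0,1] length 2 -- new best
  Position 2 ('e'): repeat (last at 0), move window start to 1
  Position 2 ('e'): window [1,2] length 2
  Position 3 ('c'): window [1,3] length 3 -- new best
  Position 4 ('e'): repeat (last at 2), move window start to 3
  Position 4 ('e'): window [3,4] length 2
  Position 5 ('d'): window [3,5] length 3
Longest substring with no repeats: "dec" with length 3

3


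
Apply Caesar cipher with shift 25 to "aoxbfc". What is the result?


Caesar cipher: shift "aoxbfc" by 25
  'a' (pos 0) + 25 = pos 25 = 'z'
  'o' (pos 14) + 25 = pos 13 = 'n'
  'x' (pos 23) + 25 = pos 22 = 'w'
  'b' (pos 1) + 25 = pos 0 = 'a'
  'f' (pos 5) + 25 = pos 4 = 'e'
  'c' (pos 2) + 25 = pos 1 = 'b'
Result: znwaeb

znwaeb


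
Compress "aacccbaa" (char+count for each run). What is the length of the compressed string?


Input: aacccbaa
Runs:
  'a' x 2 => "a2"
  'c' x 3 => "c3"
  'b' x 1 => "b1"
  'a' x 2 => "a2"
Compressed: "a2c3b1a2"
Compressed length: 8

8


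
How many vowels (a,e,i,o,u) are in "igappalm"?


Input: igappalm
Checking each character:
  'i' at position 0: vowel (running total: 1)
  'g' at position 1: consonant
  'a' at position 2: vowel (running total: 2)
  'p' at position 3: consonant
  'p' at position 4: consonant
  'a' at position 5: vowel (running total: 3)
  'l' at position 6: consonant
  'm' at position 7: consonant
Total vowels: 3

3


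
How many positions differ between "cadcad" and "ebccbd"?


Comparing "cadcad" and "ebccbd" position by position:
  Position 0: 'c' vs 'e' => DIFFER
  Position 1: 'a' vs 'b' => DIFFER
  Position 2: 'd' vs 'c' => DIFFER
  Position 3: 'c' vs 'c' => same
  Position 4: 'a' vs 'b' => DIFFER
  Position 5: 'd' vs 'd' => same
Positions that differ: 4

4


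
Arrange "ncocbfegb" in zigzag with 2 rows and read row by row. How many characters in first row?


Zigzag "ncocbfegb" into 2 rows:
Placing characters:
  'n' => row 0
  'c' => row 1
  'o' => row 0
  'c' => row 1
  'b' => row 0
  'f' => row 1
  'e' => row 0
  'g' => row 1
  'b' => row 0
Rows:
  Row 0: "nobeb"
  Row 1: "ccfg"
First row length: 5

5


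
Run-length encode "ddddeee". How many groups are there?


Input: ddddeee
Scanning for consecutive runs:
  Group 1: 'd' x 4 (positions 0-3)
  Group 2: 'e' x 3 (positions 4-6)
Total groups: 2

2


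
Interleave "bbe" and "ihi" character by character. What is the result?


Interleaving "bbe" and "ihi":
  Position 0: 'b' from first, 'i' from second => "bi"
  Position 1: 'b' from first, 'h' from second => "bh"
  Position 2: 'e' from first, 'i' from second => "ei"
Result: bibhei

bibhei


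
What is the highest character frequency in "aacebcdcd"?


Input: aacebcdcd
Character counts:
  'a': 2
  'b': 1
  'c': 3
  'd': 2
  'e': 1
Maximum frequency: 3

3


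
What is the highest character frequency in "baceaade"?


Input: baceaade
Character counts:
  'a': 3
  'b': 1
  'c': 1
  'd': 1
  'e': 2
Maximum frequency: 3

3


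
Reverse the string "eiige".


Input: eiige
Reading characters right to left:
  Position 4: 'e'
  Position 3: 'g'
  Position 2: 'i'
  Position 1: 'i'
  Position 0: 'e'
Reversed: egiie

egiie


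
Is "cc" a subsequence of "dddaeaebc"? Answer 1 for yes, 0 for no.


Check if "cc" is a subsequence of "dddaeaebc"
Greedy scan:
  Position 0 ('d'): no match needed
  Position 1 ('d'): no match needed
  Position 2 ('d'): no match needed
  Position 3 ('a'): no match needed
  Position 4 ('e'): no match needed
  Position 5 ('a'): no match needed
  Position 6 ('e'): no match needed
  Position 7 ('b'): no match needed
  Position 8 ('c'): matches sub[0] = 'c'
Only matched 1/2 characters => not a subsequence

0


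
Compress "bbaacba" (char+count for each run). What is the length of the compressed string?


Input: bbaacba
Runs:
  'b' x 2 => "b2"
  'a' x 2 => "a2"
  'c' x 1 => "c1"
  'b' x 1 => "b1"
  'a' x 1 => "a1"
Compressed: "b2a2c1b1a1"
Compressed length: 10

10


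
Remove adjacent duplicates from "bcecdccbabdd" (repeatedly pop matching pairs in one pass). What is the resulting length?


Input: bcecdccbabdd
Stack-based adjacent duplicate removal:
  Read 'b': push. Stack: b
  Read 'c': push. Stack: bc
  Read 'e': push. Stack: bce
  Read 'c': push. Stack: bcec
  Read 'd': push. Stack: bcecd
  Read 'c': push. Stack: bcecdc
  Read 'c': matches stack top 'c' => pop. Stack: bcecd
  Read 'b': push. Stack: bcecdb
  Read 'a': push. Stack: bcecdba
  Read 'b': push. Stack: bcecdbab
  Read 'd': push. Stack: bcecdbabd
  Read 'd': matches stack top 'd' => pop. Stack: bcecdbab
Final stack: "bcecdbab" (length 8)

8


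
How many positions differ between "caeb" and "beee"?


Comparing "caeb" and "beee" position by position:
  Position 0: 'c' vs 'b' => DIFFER
  Position 1: 'a' vs 'e' => DIFFER
  Position 2: 'e' vs 'e' => same
  Position 3: 'b' vs 'e' => DIFFER
Positions that differ: 3

3


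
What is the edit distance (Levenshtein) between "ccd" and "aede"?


Computing edit distance: "ccd" -> "aede"
DP table:
           a    e    d    e
      0    1    2    3    4
  c   1    1    2    3    4
  c   2    2    2    3    4
  d   3    3    3    2    3
Edit distance = dp[3][4] = 3

3


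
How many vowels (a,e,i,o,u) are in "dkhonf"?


Input: dkhonf
Checking each character:
  'd' at position 0: consonant
  'k' at position 1: consonant
  'h' at position 2: consonant
  'o' at position 3: vowel (running total: 1)
  'n' at position 4: consonant
  'f' at position 5: consonant
Total vowels: 1

1


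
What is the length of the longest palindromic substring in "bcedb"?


Input: "bcedb"
Checking substrings for palindromes:
  No multi-char palindromic substrings found
Longest palindromic substring: "b" with length 1

1


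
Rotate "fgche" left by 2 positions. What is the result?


Input: "fgche", rotate left by 2
First 2 characters: "fg"
Remaining characters: "che"
Concatenate remaining + first: "che" + "fg" = "chefg"

chefg


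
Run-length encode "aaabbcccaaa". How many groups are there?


Input: aaabbcccaaa
Scanning for consecutive runs:
  Group 1: 'a' x 3 (positions 0-2)
  Group 2: 'b' x 2 (positions 3-4)
  Group 3: 'c' x 3 (positions 5-7)
  Group 4: 'a' x 3 (positions 8-10)
Total groups: 4

4


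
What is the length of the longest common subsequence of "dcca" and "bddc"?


LCS of "dcca" and "bddc"
DP table:
           b    d    d    c
      0    0    0    0    0
  d   0    0    1    1    1
  c   0    0    1    1    2
  c   0    0    1    1    2
  a   0    0    1    1    2
LCS length = dp[4][4] = 2

2


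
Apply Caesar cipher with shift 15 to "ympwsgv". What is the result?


Caesar cipher: shift "ympwsgv" by 15
  'y' (pos 24) + 15 = pos 13 = 'n'
  'm' (pos 12) + 15 = pos 1 = 'b'
  'p' (pos 15) + 15 = pos 4 = 'e'
  'w' (pos 22) + 15 = pos 11 = 'l'
  's' (pos 18) + 15 = pos 7 = 'h'
  'g' (pos 6) + 15 = pos 21 = 'v'
  'v' (pos 21) + 15 = pos 10 = 'k'
Result: nbelhvk

nbelhvk
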